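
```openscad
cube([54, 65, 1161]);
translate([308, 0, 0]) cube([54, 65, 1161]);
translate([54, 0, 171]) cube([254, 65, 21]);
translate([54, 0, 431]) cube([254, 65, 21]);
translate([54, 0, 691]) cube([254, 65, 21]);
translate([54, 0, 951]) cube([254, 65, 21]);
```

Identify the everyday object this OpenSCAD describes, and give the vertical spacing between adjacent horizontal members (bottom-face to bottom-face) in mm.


A ladder. The rung spacing is 260 mm.

Two tall 54×65 posts with 4 short bars between them — a ladder. Adjacent rungs sit at z = 171 and z = 431, so the spacing is 431 − 171 = 260 mm.


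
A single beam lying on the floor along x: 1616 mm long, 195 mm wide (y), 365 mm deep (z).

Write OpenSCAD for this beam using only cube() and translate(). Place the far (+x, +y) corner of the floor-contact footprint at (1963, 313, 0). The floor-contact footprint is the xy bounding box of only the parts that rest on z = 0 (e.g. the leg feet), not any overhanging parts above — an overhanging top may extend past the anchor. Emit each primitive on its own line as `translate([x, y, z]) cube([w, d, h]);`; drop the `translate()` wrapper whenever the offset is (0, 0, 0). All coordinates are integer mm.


translate([347, 118, 0]) cube([1616, 195, 365]);


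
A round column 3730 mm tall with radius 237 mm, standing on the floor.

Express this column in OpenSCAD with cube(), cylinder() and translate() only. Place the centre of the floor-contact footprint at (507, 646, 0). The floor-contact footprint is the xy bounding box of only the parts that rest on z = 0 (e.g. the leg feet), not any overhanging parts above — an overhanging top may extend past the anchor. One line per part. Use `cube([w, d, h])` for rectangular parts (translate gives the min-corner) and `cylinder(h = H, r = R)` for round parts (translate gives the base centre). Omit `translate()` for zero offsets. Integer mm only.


translate([507, 646, 0]) cylinder(h = 3730, r = 237);


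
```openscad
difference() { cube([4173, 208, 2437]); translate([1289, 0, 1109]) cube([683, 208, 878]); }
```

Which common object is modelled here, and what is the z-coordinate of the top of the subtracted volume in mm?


A wall with a window opening. The window head height is 1987 mm.

A wall with a rectangular opening subtracted — a window. Sill at z = 1109, opening 878 mm tall, so the head is at 1109 + 878 = 1987 mm.


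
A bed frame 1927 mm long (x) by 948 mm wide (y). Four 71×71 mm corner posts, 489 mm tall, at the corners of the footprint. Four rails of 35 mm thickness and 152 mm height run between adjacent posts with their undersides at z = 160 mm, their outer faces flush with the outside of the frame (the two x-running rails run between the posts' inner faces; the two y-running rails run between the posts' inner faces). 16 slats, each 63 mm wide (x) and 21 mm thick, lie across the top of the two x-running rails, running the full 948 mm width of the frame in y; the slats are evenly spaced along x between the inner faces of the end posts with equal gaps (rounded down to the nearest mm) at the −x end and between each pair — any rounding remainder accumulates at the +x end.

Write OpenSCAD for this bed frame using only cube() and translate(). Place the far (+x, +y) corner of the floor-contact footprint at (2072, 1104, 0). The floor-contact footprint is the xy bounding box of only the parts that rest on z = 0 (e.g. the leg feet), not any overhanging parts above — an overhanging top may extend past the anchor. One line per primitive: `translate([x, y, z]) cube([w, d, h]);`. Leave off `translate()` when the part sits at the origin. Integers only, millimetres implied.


// slat z = rail_z + rail_h = 160 + 152 = 312
// slat gap = ⌊(1785 − 16·63) / 17⌋ = 45
translate([145, 156, 0]) cube([71, 71, 489]);
translate([145, 1033, 0]) cube([71, 71, 489]);
translate([2001, 156, 0]) cube([71, 71, 489]);
translate([2001, 1033, 0]) cube([71, 71, 489]);
translate([216, 156, 160]) cube([1785, 35, 152]);
translate([216, 1069, 160]) cube([1785, 35, 152]);
translate([145, 227, 160]) cube([35, 806, 152]);
translate([2037, 227, 160]) cube([35, 806, 152]);
translate([261, 156, 312]) cube([63, 948, 21]);
translate([369, 156, 312]) cube([63, 948, 21]);
translate([477, 156, 312]) cube([63, 948, 21]);
translate([585, 156, 312]) cube([63, 948, 21]);
translate([693, 156, 312]) cube([63, 948, 21]);
translate([801, 156, 312]) cube([63, 948, 21]);
translate([909, 156, 312]) cube([63, 948, 21]);
translate([1017, 156, 312]) cube([63, 948, 21]);
translate([1125, 156, 312]) cube([63, 948, 21]);
translate([1233, 156, 312]) cube([63, 948, 21]);
translate([1341, 156, 312]) cube([63, 948, 21]);
translate([1449, 156, 312]) cube([63, 948, 21]);
translate([1557, 156, 312]) cube([63, 948, 21]);
translate([1665, 156, 312]) cube([63, 948, 21]);
translate([1773, 156, 312]) cube([63, 948, 21]);
translate([1881, 156, 312]) cube([63, 948, 21]);


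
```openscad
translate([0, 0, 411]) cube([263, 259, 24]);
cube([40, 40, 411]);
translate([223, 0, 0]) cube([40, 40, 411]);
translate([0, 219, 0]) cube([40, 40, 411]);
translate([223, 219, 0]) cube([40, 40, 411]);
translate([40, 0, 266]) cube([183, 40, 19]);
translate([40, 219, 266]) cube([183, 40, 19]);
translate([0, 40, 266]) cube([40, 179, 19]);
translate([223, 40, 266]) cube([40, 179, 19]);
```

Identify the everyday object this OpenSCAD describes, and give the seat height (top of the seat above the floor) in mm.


A stool. The seat height is 435 mm.

A 263×259×24 slab at z = 411 on four corner posts — a stool. The seat top is 411 + 24 = 435 mm.


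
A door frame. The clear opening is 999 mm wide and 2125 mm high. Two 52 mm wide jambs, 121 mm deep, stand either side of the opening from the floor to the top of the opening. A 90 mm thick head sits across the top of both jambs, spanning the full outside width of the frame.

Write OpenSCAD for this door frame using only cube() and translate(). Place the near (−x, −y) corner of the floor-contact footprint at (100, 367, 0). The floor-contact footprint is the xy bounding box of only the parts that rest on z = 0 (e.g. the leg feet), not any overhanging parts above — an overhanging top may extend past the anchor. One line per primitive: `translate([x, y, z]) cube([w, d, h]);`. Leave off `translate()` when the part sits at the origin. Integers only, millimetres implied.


translate([100, 367, 0]) cube([52, 121, 2125]);
translate([1151, 367, 0]) cube([52, 121, 2125]);
translate([100, 367, 2125]) cube([1103, 121, 90]);


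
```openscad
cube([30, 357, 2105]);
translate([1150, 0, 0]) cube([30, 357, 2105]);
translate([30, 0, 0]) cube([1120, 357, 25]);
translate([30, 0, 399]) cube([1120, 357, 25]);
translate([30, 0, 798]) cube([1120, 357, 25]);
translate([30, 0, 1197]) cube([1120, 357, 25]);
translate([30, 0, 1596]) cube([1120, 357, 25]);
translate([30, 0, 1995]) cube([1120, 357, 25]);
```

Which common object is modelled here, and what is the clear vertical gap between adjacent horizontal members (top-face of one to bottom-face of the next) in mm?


A bookshelf. The clear shelf gap is 374 mm.

Two tall side panels with 6 horizontal boards between them — a bookshelf. The first two shelf undersides are at z = 0 and z = 399; with shelf thickness 25, the clear gap is 399 − 0 − 25 = 374 mm.


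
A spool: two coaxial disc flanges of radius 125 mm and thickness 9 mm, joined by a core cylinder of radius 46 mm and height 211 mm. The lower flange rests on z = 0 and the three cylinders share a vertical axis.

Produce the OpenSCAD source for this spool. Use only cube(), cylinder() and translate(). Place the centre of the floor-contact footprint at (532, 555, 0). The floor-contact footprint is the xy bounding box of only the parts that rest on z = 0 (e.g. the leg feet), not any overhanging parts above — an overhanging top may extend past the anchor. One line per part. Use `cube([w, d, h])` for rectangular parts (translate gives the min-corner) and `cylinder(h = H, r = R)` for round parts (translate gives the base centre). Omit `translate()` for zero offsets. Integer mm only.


translate([532, 555, 0]) cylinder(h = 9, r = 125);
translate([532, 555, 9]) cylinder(h = 211, r = 46);
translate([532, 555, 220]) cylinder(h = 9, r = 125);


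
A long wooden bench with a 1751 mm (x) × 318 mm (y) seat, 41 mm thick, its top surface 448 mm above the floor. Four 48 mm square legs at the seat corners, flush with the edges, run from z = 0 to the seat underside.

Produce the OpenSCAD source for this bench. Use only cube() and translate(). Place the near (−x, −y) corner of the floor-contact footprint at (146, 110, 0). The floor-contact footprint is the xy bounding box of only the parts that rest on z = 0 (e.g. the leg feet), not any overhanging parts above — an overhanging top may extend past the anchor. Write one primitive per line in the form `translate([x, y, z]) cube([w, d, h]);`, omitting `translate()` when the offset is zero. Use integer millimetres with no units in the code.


// leg_h = 448 − 41 = 407
translate([146, 110, 407]) cube([1751, 318, 41]);
translate([146, 110, 0]) cube([48, 48, 407]);
translate([146, 380, 0]) cube([48, 48, 407]);
translate([1849, 110, 0]) cube([48, 48, 407]);
translate([1849, 380, 0]) cube([48, 48, 407]);


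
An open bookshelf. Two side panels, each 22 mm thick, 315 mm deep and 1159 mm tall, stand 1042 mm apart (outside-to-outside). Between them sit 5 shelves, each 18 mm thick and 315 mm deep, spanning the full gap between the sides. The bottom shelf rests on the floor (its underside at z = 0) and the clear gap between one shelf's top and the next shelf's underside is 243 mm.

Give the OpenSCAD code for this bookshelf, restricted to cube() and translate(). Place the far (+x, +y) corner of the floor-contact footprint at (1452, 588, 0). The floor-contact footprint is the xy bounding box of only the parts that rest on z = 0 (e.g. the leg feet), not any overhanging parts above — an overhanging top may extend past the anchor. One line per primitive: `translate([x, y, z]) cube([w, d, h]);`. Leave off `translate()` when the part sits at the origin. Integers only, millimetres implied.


translate([410, 273, 0]) cube([22, 315, 1159]);
translate([1430, 273, 0]) cube([22, 315, 1159]);
translate([432, 273, 0]) cube([998, 315, 18]);
translate([432, 273, 261]) cube([998, 315, 18]);
translate([432, 273, 522]) cube([998, 315, 18]);
translate([432, 273, 783]) cube([998, 315, 18]);
translate([432, 273, 1044]) cube([998, 315, 18]);


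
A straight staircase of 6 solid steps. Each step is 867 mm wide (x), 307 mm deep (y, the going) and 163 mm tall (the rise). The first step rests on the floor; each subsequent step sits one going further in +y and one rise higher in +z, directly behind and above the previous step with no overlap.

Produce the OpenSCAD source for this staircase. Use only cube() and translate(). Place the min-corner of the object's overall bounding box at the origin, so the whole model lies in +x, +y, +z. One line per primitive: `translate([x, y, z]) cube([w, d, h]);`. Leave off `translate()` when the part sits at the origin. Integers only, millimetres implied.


cube([867, 307, 163]);
translate([0, 307, 163]) cube([867, 307, 163]);
translate([0, 614, 326]) cube([867, 307, 163]);
translate([0, 921, 489]) cube([867, 307, 163]);
translate([0, 1228, 652]) cube([867, 307, 163]);
translate([0, 1535, 815]) cube([867, 307, 163]);


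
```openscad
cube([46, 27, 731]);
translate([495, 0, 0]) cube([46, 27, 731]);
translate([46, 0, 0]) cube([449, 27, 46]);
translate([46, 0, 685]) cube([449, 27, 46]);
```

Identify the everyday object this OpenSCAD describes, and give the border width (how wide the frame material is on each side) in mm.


A picture frame. The border width is 46 mm.

Four thin pieces enclosing a rectangular opening — a picture frame. The two full-height stiles are 731 mm tall; the top rail sits at z = 685 and is 46 mm tall, so the border above the opening is 731 − 685 = 46 mm, matching the stile x-width.


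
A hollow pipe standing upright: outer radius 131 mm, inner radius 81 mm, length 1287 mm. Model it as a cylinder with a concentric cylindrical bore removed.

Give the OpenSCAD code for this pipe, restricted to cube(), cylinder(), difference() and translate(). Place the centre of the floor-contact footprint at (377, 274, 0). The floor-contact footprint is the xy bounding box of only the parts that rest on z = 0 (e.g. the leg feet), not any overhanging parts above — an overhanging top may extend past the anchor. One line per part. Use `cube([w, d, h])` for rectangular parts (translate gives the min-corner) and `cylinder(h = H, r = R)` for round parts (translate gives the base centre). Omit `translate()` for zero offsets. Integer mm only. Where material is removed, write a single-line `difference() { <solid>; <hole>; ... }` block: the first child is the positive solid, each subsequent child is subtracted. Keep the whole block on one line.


difference() { translate([377, 274, 0]) cylinder(h = 1287, r = 131); translate([377, 274, 0]) cylinder(h = 1287, r = 81); }


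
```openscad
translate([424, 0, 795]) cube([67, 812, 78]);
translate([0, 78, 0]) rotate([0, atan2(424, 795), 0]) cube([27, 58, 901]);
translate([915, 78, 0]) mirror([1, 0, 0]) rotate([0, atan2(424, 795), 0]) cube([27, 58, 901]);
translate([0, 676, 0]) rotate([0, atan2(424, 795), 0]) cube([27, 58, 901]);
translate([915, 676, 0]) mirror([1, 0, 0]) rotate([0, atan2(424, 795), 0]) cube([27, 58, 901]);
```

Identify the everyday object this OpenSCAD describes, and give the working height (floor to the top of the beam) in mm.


A sawhorse. The overall height is 873 mm.

A beam across two mirrored pairs of raked legs — a sawhorse. The beam's underside is at z = 795 (matching the legs' vertical rise in atan2(424, 795)) and the beam is 78 mm tall, so its top is at 795 + 78 = 873 mm. The raked legs top out at the beam's underside, so that is the highest point.


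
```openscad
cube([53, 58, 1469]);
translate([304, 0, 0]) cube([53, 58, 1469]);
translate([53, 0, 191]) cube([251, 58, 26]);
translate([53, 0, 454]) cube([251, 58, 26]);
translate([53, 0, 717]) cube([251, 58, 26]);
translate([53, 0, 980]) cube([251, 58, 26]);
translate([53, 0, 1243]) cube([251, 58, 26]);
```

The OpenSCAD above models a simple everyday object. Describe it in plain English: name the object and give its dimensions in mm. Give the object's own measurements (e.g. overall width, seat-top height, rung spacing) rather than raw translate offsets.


A straight ladder. Two 53×58 mm vertical rails, 1469 mm tall, stand 357 mm apart (outside-to-outside) with their front faces coplanar on the −y side. 5 rungs, each 58 mm deep and 26 mm tall, span between the inner faces of the rails, front faces flush with the rails. The lowest rung's underside is at z = 191 mm and rungs are spaced 263 mm apart (underside to underside).


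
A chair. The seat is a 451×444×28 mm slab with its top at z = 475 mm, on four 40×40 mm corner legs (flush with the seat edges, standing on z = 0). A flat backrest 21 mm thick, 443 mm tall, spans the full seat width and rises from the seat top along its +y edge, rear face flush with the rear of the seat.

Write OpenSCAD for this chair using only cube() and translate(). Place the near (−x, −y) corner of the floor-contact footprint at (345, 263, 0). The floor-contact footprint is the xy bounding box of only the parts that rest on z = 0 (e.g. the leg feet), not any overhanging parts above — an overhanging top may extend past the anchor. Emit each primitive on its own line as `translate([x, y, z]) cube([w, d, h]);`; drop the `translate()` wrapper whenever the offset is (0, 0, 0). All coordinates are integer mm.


// leg_h = 475 - 28 = 447
translate([345, 263, 447]) cube([451, 444, 28]);
translate([345, 263, 0]) cube([40, 40, 447]);
translate([756, 263, 0]) cube([40, 40, 447]);
translate([345, 667, 0]) cube([40, 40, 447]);
translate([756, 667, 0]) cube([40, 40, 447]);
translate([345, 686, 475]) cube([451, 21, 443]);


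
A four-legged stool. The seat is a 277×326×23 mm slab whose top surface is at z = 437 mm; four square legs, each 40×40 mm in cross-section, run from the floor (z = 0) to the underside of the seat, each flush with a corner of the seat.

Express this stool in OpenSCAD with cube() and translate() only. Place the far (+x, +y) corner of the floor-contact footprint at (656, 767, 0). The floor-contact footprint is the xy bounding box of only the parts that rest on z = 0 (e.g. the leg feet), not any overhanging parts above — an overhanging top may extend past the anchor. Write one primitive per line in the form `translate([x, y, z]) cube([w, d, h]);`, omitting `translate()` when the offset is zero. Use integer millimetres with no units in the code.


translate([379, 441, 414]) cube([277, 326, 23]);
translate([379, 441, 0]) cube([40, 40, 414]);
translate([616, 441, 0]) cube([40, 40, 414]);
translate([379, 727, 0]) cube([40, 40, 414]);
translate([616, 727, 0]) cube([40, 40, 414]);


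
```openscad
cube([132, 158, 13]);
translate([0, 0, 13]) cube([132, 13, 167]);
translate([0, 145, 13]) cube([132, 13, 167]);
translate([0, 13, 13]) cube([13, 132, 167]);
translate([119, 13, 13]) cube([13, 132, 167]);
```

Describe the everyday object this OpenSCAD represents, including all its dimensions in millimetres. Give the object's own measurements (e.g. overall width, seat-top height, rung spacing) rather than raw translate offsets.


An open-topped rectangular box: outside dimensions 132×158×180 mm, with a uniform wall and base thickness of 13 mm. The base is a full 132×158 slab on the floor; four walls sit on top of the base. The front and back walls (the −y and +y sides) span the full width; the two side walls fit between them.


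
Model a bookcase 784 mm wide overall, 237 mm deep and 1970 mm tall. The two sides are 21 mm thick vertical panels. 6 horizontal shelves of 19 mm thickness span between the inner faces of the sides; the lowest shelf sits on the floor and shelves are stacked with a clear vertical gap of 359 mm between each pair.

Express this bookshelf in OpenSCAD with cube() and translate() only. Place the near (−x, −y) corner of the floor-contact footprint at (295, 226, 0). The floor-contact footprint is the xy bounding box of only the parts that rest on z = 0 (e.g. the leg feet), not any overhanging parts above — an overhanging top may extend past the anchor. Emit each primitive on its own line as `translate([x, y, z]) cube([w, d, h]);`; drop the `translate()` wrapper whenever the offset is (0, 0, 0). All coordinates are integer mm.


translate([295, 226, 0]) cube([21, 237, 1970]);
translate([1058, 226, 0]) cube([21, 237, 1970]);
translate([316, 226, 0]) cube([742, 237, 19]);
translate([316, 226, 378]) cube([742, 237, 19]);
translate([316, 226, 756]) cube([742, 237, 19]);
translate([316, 226, 1134]) cube([742, 237, 19]);
translate([316, 226, 1512]) cube([742, 237, 19]);
translate([316, 226, 1890]) cube([742, 237, 19]);


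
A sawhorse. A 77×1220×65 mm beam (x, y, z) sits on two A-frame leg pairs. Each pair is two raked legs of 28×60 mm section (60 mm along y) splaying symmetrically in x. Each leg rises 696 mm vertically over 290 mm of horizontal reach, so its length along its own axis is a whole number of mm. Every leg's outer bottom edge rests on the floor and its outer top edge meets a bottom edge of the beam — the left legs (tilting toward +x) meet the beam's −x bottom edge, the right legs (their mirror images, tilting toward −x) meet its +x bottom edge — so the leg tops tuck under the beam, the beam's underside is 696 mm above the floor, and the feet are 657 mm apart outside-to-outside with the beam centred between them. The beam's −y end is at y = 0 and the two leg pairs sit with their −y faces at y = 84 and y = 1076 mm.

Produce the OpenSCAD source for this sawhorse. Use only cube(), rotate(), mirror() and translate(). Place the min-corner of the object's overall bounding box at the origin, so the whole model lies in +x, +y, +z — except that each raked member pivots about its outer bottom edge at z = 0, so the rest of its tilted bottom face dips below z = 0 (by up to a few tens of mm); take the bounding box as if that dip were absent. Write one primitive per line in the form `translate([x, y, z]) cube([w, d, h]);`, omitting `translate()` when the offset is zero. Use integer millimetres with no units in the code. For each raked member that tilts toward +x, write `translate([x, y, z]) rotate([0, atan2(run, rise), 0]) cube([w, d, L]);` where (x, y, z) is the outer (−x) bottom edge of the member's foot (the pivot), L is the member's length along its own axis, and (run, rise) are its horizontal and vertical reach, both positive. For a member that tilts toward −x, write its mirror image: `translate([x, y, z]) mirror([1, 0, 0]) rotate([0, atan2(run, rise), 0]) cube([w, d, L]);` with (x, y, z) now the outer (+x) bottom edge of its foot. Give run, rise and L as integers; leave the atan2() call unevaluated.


translate([290, 0, 696]) cube([77, 1220, 65]);
translate([0, 84, 0]) rotate([0, atan2(290, 696), 0]) cube([28, 60, 754]);
translate([657, 84, 0]) mirror([1, 0, 0]) rotate([0, atan2(290, 696), 0]) cube([28, 60, 754]);
translate([0, 1076, 0]) rotate([0, atan2(290, 696), 0]) cube([28, 60, 754]);
translate([657, 1076, 0]) mirror([1, 0, 0]) rotate([0, atan2(290, 696), 0]) cube([28, 60, 754]);


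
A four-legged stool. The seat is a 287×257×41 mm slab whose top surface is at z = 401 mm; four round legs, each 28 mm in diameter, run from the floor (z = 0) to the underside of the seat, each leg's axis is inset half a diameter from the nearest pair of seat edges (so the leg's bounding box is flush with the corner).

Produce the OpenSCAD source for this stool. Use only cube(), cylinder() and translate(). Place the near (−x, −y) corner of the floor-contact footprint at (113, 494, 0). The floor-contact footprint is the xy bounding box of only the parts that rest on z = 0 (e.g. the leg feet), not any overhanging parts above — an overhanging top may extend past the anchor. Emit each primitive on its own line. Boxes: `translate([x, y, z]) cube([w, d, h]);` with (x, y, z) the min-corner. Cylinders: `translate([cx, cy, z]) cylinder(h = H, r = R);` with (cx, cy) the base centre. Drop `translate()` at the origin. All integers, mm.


translate([113, 494, 360]) cube([287, 257, 41]);
translate([127, 508, 0]) cylinder(h = 360, r = 14);
translate([386, 508, 0]) cylinder(h = 360, r = 14);
translate([127, 737, 0]) cylinder(h = 360, r = 14);
translate([386, 737, 0]) cylinder(h = 360, r = 14);


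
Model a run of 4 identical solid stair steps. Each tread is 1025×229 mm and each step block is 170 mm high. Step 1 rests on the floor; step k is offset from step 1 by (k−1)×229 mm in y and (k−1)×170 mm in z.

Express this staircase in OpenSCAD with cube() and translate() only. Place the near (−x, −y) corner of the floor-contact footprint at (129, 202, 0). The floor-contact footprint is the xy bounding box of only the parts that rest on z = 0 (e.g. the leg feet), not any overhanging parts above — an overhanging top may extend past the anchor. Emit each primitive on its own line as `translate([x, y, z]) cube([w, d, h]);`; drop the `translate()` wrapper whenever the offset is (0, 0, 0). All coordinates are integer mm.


translate([129, 202, 0]) cube([1025, 229, 170]);
translate([129, 431, 170]) cube([1025, 229, 170]);
translate([129, 660, 340]) cube([1025, 229, 170]);
translate([129, 889, 510]) cube([1025, 229, 170]);


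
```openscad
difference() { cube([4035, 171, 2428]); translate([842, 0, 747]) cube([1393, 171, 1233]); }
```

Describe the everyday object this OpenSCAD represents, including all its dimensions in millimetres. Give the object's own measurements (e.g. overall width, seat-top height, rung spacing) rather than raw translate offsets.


A wall 4035 mm long (x), 171 mm thick (y), 2428 mm tall, with a rectangular window opening cut through it. The opening is 1393 mm wide and 1233 mm tall; its sill is at z = 747 mm and its near (−x) edge is 842 mm from the wall's −x end. The opening passes through the full wall thickness.


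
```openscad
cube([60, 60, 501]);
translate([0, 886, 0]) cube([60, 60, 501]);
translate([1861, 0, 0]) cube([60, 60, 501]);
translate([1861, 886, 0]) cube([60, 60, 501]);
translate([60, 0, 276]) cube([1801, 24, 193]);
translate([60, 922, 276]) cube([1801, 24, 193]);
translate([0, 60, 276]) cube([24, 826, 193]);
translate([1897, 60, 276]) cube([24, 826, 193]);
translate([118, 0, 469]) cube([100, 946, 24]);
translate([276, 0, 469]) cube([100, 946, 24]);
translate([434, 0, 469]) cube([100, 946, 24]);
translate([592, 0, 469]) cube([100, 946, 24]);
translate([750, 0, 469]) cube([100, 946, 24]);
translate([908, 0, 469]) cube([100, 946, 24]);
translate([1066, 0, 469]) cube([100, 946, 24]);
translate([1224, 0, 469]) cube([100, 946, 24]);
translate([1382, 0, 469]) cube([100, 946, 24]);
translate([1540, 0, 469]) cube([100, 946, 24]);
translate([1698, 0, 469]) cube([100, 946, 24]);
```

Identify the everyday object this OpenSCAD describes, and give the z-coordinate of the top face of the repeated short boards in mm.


A bed frame. The slat-top height is 493 mm.

Four posts, four rails, and a row of slats — a bed frame. Slats sit on the rails at z = 276 + 193 = 469; with slat thickness 24, the top is 493 mm.


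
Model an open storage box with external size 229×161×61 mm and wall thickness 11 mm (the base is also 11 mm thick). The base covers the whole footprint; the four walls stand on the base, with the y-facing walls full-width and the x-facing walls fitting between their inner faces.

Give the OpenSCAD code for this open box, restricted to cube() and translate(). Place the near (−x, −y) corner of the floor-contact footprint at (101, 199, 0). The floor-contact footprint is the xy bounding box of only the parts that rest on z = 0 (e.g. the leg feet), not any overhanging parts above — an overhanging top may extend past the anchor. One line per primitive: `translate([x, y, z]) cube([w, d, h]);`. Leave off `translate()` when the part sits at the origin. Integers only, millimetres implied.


translate([101, 199, 0]) cube([229, 161, 11]);
translate([101, 199, 11]) cube([229, 11, 50]);
translate([101, 349, 11]) cube([229, 11, 50]);
translate([101, 210, 11]) cube([11, 139, 50]);
translate([319, 210, 11]) cube([11, 139, 50]);


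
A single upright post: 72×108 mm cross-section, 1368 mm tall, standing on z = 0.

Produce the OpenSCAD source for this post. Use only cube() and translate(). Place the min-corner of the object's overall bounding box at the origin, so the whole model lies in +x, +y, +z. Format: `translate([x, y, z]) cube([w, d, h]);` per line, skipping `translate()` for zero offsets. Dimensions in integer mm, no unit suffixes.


cube([72, 108, 1368]);


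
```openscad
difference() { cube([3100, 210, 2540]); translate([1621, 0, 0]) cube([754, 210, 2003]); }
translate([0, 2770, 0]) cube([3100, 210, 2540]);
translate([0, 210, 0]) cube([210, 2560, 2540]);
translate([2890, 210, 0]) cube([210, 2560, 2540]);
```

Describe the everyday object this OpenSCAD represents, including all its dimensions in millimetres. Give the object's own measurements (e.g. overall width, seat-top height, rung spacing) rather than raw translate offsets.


A single room: four walls, each 2540 mm tall and 210 mm thick, enclosing an outside footprint 3100×2980 mm (x × y), no floor or roof. The front and back walls (−y and +y sides) run the full x-width; the side walls fit between their inner faces. A door opening 754 mm wide and 2003 mm tall is cut through the front wall from the floor up, its −x edge 1621 mm from the wall's −x end.


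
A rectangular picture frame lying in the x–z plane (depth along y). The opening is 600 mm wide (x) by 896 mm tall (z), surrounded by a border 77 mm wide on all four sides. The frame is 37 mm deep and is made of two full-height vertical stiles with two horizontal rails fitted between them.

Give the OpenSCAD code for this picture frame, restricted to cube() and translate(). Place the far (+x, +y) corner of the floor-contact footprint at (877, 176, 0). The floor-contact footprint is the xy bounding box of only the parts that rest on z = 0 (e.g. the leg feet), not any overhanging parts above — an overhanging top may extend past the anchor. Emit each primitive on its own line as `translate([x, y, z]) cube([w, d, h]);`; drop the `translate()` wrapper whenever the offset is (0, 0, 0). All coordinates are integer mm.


translate([123, 139, 0]) cube([77, 37, 1050]);
translate([800, 139, 0]) cube([77, 37, 1050]);
translate([200, 139, 0]) cube([600, 37, 77]);
translate([200, 139, 973]) cube([600, 37, 77]);


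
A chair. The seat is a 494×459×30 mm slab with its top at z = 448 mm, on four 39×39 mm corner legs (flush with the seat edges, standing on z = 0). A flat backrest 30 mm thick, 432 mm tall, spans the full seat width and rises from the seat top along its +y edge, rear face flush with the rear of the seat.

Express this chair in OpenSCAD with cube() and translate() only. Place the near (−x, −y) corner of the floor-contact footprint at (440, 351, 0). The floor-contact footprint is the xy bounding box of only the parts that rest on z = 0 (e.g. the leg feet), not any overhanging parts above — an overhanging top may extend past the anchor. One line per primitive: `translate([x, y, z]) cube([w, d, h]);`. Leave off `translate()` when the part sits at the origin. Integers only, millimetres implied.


translate([440, 351, 418]) cube([494, 459, 30]);
translate([440, 351, 0]) cube([39, 39, 418]);
translate([895, 351, 0]) cube([39, 39, 418]);
translate([440, 771, 0]) cube([39, 39, 418]);
translate([895, 771, 0]) cube([39, 39, 418]);
translate([440, 780, 448]) cube([494, 30, 432]);


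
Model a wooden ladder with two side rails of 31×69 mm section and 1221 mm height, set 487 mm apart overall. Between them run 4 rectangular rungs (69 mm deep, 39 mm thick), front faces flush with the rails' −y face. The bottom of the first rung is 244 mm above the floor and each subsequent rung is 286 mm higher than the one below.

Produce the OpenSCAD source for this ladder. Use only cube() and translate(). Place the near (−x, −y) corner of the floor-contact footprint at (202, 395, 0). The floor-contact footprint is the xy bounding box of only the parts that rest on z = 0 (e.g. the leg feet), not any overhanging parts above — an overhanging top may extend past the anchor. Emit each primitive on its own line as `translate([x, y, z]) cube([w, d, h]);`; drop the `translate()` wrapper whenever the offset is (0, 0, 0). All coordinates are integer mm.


translate([202, 395, 0]) cube([31, 69, 1221]);
translate([658, 395, 0]) cube([31, 69, 1221]);
translate([233, 395, 244]) cube([425, 69, 39]);
translate([233, 395, 530]) cube([425, 69, 39]);
translate([233, 395, 816]) cube([425, 69, 39]);
translate([233, 395, 1102]) cube([425, 69, 39]);


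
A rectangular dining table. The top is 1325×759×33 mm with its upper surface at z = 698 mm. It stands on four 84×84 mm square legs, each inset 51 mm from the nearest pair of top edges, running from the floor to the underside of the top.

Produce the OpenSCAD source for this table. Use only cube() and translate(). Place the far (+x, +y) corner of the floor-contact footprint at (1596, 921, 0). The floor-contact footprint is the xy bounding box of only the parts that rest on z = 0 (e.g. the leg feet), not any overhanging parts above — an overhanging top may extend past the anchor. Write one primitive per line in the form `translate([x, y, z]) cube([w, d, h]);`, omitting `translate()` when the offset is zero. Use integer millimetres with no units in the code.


// leg_h = 698 - 33 = 665
translate([322, 213, 665]) cube([1325, 759, 33]);
translate([373, 264, 0]) cube([84, 84, 665]);
translate([1512, 264, 0]) cube([84, 84, 665]);
translate([373, 837, 0]) cube([84, 84, 665]);
translate([1512, 837, 0]) cube([84, 84, 665]);


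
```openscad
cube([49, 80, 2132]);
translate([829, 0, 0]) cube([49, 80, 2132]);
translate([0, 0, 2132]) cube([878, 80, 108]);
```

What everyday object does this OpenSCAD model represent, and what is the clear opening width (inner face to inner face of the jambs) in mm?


A door frame. The clear opening width is 780 mm.

Two 2132 mm tall posts with a header on top — a door frame. The left jamb is 49 mm wide at x = 0; the right jamb starts at x = 829. The clear opening is 829 − 49 = 780 mm.


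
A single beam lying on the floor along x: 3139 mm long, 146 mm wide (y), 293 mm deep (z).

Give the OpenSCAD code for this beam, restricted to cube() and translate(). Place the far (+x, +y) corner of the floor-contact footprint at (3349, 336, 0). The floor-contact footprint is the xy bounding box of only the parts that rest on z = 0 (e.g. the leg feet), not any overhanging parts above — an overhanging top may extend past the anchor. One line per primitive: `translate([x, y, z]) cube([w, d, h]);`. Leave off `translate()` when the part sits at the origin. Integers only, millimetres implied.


translate([210, 190, 0]) cube([3139, 146, 293]);


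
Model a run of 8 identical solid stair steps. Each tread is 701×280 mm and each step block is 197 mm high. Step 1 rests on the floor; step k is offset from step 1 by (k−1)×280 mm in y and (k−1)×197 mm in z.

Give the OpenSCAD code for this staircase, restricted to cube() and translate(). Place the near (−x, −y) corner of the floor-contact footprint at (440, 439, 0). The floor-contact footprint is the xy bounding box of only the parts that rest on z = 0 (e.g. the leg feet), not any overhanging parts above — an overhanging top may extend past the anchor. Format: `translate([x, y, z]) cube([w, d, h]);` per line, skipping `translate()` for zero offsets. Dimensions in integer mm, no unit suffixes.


translate([440, 439, 0]) cube([701, 280, 197]);
translate([440, 719, 197]) cube([701, 280, 197]);
translate([440, 999, 394]) cube([701, 280, 197]);
translate([440, 1279, 591]) cube([701, 280, 197]);
translate([440, 1559, 788]) cube([701, 280, 197]);
translate([440, 1839, 985]) cube([701, 280, 197]);
translate([440, 2119, 1182]) cube([701, 280, 197]);
translate([440, 2399, 1379]) cube([701, 280, 197]);


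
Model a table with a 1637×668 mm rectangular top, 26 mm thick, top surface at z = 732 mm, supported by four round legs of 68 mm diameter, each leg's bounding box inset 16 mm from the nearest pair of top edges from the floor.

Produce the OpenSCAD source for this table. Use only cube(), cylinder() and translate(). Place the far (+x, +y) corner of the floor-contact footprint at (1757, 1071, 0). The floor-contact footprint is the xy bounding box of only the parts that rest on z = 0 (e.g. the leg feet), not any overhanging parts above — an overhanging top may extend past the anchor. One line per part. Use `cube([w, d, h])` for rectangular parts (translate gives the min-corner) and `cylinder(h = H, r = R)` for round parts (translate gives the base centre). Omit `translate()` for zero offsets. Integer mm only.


translate([136, 419, 706]) cube([1637, 668, 26]);
translate([186, 469, 0]) cylinder(h = 706, r = 34);
translate([1723, 469, 0]) cylinder(h = 706, r = 34);
translate([186, 1037, 0]) cylinder(h = 706, r = 34);
translate([1723, 1037, 0]) cylinder(h = 706, r = 34);


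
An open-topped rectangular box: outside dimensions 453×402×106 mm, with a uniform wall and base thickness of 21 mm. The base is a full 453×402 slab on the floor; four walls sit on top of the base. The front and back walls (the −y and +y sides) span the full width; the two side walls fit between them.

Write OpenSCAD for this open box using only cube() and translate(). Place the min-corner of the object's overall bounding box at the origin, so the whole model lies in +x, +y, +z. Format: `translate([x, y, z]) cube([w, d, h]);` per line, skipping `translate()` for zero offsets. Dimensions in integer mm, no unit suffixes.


cube([453, 402, 21]);
translate([0, 0, 21]) cube([453, 21, 85]);
translate([0, 381, 21]) cube([453, 21, 85]);
translate([0, 21, 21]) cube([21, 360, 85]);
translate([432, 21, 21]) cube([21, 360, 85]);


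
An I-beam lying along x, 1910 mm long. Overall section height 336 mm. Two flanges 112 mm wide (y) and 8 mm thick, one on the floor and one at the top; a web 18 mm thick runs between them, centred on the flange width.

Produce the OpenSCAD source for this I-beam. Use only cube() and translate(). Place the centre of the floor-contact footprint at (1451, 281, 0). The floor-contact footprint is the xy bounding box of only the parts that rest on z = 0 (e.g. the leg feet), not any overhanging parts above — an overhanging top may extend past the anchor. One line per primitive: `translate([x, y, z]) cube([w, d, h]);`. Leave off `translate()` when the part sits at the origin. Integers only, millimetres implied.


translate([496, 225, 0]) cube([1910, 112, 8]);
translate([496, 272, 8]) cube([1910, 18, 320]);
translate([496, 225, 328]) cube([1910, 112, 8]);


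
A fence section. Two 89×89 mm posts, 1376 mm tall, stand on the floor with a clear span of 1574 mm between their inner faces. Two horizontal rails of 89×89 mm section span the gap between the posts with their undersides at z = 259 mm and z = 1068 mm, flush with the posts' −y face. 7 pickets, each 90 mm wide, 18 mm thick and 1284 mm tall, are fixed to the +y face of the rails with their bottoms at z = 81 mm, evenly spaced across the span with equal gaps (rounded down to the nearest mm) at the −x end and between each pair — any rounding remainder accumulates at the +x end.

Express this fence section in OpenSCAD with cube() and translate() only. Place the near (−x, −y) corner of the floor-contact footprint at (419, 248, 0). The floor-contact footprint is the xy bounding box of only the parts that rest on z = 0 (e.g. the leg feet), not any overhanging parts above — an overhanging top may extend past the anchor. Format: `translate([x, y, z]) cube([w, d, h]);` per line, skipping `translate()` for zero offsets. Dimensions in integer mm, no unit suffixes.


translate([419, 248, 0]) cube([89, 89, 1376]);
translate([2082, 248, 0]) cube([89, 89, 1376]);
translate([508, 248, 259]) cube([1574, 89, 89]);
translate([508, 248, 1068]) cube([1574, 89, 89]);
translate([626, 337, 81]) cube([90, 18, 1284]);
translate([834, 337, 81]) cube([90, 18, 1284]);
translate([1042, 337, 81]) cube([90, 18, 1284]);
translate([1250, 337, 81]) cube([90, 18, 1284]);
translate([1458, 337, 81]) cube([90, 18, 1284]);
translate([1666, 337, 81]) cube([90, 18, 1284]);
translate([1874, 337, 81]) cube([90, 18, 1284]);


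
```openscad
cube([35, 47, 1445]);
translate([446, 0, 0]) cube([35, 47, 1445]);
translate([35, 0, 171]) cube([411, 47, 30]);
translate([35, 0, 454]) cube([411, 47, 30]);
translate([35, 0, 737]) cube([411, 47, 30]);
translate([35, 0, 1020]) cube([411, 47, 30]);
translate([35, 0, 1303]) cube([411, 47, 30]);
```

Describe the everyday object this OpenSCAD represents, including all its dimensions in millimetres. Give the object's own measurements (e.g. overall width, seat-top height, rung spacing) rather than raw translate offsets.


A straight ladder. Two 35×47 mm vertical rails, 1445 mm tall, stand 481 mm apart (outside-to-outside) with their front faces coplanar on the −y side. 5 rungs, each 47 mm deep and 30 mm tall, span between the inner faces of the rails, front faces flush with the rails. The lowest rung's underside is at z = 171 mm and rungs are spaced 283 mm apart (underside to underside).


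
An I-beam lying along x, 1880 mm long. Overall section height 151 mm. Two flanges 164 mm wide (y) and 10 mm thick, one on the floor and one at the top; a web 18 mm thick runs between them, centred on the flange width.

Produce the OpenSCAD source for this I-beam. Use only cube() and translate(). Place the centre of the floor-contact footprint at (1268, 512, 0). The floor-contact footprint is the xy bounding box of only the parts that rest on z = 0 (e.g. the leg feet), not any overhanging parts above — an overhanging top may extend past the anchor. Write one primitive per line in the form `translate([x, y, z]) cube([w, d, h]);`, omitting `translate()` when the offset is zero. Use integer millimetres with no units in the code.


translate([328, 430, 0]) cube([1880, 164, 10]);
translate([328, 503, 10]) cube([1880, 18, 131]);
translate([328, 430, 141]) cube([1880, 164, 10]);
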